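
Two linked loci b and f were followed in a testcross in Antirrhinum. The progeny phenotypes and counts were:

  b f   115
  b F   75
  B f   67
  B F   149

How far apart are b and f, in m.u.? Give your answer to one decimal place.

35.0 m.u.

The two most frequent classes, B F (149) and b f (115), are the parental types, so the F1 was B F / b f.
The recombinant classes are B f and b F: 67 + 75 = 142.
Recombination frequency = 142/406 = 0.3498 ≈ 35.0%, i.e. 35.0 m.u.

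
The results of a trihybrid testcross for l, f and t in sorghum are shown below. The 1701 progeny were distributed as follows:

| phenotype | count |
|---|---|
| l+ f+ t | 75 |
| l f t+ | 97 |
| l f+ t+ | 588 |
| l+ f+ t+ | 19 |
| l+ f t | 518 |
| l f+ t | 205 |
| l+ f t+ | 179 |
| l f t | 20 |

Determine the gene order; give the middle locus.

The two most frequent reciprocal classes, l f+ t+ and l+ f t, are the parental types, so the F1 was l f+ t+ / l+ f t.
The two rarest classes, l+ f+ t+ and l f t, are the double crossovers. Comparing them with the parentals, only the l allele has switched, so l is the middle locus and the order is f – l – t.

l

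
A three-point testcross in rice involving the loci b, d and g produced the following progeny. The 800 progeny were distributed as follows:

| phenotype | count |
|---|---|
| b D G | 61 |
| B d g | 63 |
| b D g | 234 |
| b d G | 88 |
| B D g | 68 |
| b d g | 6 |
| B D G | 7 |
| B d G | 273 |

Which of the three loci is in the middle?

d

The two most frequent reciprocal classes, b D g and B d G, are the parental types, so the F1 was b D g / B d G.
The two rarest classes, b d g and B D G, are the double crossovers. Comparing them with the parentals, only the d allele has switched, so d is the middle locus and the order is g – d – b.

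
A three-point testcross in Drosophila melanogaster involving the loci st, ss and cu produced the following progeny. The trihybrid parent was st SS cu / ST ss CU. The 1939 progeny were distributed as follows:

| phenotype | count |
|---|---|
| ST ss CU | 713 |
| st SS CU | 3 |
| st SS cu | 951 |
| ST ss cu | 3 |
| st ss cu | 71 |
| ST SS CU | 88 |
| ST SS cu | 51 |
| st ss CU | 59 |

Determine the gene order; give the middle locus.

The two rarest classes, st SS CU and ST ss cu, are the double crossovers. Comparing them with the parentals, only the cu allele has switched, so cu is the middle locus and the order is st – cu – ss.

cu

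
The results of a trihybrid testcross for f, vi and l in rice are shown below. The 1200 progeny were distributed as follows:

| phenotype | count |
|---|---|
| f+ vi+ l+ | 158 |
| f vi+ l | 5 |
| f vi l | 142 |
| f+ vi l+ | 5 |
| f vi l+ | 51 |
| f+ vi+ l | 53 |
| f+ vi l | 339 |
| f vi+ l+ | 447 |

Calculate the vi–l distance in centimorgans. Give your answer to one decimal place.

9.5 centimorgans

The two most frequent reciprocal classes, f vi+ l+ and f+ vi l, are the parental types, so the F1 was f vi+ l+ / f+ vi l.
The two rarest classes, f vi+ l and f+ vi l+, are the double crossovers. Comparing them with the parentals, only the l allele has switched, so l is the middle locus and the order is f – l – vi.
Crossovers in the l–vi interval produce the single-crossover classes f vi l+ and f+ vi+ l (51 + 53 = 104) plus the double crossovers (10).
RF(l–vi) = (104 + 10) / 1200 = 114/1200 = 0.0950 → 9.5 centimorgans.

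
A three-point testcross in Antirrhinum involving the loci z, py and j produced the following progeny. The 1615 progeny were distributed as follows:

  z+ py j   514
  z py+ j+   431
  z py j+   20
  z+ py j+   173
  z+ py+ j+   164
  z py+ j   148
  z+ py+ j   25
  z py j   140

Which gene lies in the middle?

The two most frequent reciprocal classes, z+ py j and z py+ j+, are the parental types, so the F1 was z+ py j / z py+ j+.
The two rarest classes, z+ py+ j and z py j+, are the double crossovers. Comparing them with the parentals, only the py allele has switched, so py is the middle locus and the order is z – py – j.

py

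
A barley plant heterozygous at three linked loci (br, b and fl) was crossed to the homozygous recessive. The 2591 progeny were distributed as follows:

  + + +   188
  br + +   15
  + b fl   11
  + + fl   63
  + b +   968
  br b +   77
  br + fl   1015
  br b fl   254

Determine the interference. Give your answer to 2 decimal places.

The two most frequent reciprocal classes, + b + and br + fl, are the parental types, so the F1 was + b + / br + fl.
The two rarest classes, + b fl and br + +, are the double crossovers. Comparing them with the parentals, only the fl allele has switched, so fl is the middle locus and the order is br – fl – b.
br–fl: (140 + 26)/2591 = 0.0641; fl–b: (442 + 26)/2591 = 0.1806.
Expected DCO frequency = 0.0641 × 0.1806 ≈ 0.01158; observed = 26/2591 ≈ 0.01003.
Coefficient of coincidence = 0.01003/0.01158 ≈ 0.87; interference = 1 − 0.87 = 0.13.

0.13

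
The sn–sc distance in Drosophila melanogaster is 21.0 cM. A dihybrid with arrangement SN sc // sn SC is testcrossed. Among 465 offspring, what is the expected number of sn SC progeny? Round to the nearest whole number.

184

A map distance of 21.0 cM corresponds to a recombination frequency of 0.210.
The F1 is SN sc / sn SC, so sn SC is a parental gamete class with expected frequency (1 − r)/2 = 0.790/2 = 0.3950.
Expected number = 0.3950 × 465 = 183.68 ≈ 184.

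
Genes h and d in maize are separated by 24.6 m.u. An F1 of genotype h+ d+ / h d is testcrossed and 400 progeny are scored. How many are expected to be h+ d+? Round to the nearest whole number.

A map distance of 24.6 m.u. corresponds to a recombination frequency of 0.246.
The F1 is h+ d+ / h d, so h+ d+ is a parental gamete class with expected frequency (1 − r)/2 = 0.754/2 = 0.3770.
Expected number = 0.3770 × 400 = 150.80 ≈ 151.

151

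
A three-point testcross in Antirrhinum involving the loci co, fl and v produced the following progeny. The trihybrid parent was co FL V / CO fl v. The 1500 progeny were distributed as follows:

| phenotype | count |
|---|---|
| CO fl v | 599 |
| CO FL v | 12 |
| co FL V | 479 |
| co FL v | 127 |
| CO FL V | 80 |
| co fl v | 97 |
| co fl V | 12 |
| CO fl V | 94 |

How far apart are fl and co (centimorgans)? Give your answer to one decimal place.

13.4 centimorgans

The two rarest classes, co fl V and CO FL v, are the double crossovers. Comparing them with the parentals, only the fl allele has switched, so fl is the middle locus and the order is v – fl – co.
Crossovers in the fl–co interval produce the single-crossover classes CO FL V and co fl v (80 + 97 = 177) plus the double crossovers (24).
RF(fl–co) = (177 + 24) / 1500 = 201/1500 = 0.1340 → 13.4 centimorgans.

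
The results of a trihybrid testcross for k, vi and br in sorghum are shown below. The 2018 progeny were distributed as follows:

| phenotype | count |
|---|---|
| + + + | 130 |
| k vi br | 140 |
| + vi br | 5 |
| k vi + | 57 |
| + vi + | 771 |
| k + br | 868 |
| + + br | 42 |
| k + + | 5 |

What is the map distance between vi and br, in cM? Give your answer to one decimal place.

13.9 cM

The two most frequent reciprocal classes, k + br and + vi +, are the parental types, so the F1 was k + br / + vi +.
The two rarest classes, k + + and + vi br, are the double crossovers. Comparing them with the parentals, only the br allele has switched, so br is the middle locus and the order is k – br – vi.
Crossovers in the br–vi interval produce the single-crossover classes k vi br and + + + (140 + 130 = 270) plus the double crossovers (10).
RF(br–vi) = (270 + 10) / 2018 = 280/2018 = 0.1388 → 13.9 cM.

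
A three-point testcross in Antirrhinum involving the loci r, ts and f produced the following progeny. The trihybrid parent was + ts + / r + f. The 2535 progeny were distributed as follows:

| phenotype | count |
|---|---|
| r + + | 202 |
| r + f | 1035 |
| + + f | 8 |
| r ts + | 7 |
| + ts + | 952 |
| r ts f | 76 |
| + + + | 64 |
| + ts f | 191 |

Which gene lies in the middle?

r

The two rarest classes, r ts + and + + f, are the double crossovers. Comparing them with the parentals, only the r allele has switched, so r is the middle locus and the order is ts – r – f.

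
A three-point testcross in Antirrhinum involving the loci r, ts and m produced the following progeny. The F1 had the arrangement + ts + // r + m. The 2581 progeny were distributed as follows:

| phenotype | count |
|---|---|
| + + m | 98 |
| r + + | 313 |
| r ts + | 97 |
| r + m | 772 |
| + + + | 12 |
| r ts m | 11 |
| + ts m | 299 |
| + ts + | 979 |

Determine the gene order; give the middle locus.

The two rarest classes, + + + and r ts m, are the double crossovers. Comparing them with the parentals, only the ts allele has switched, so ts is the middle locus and the order is r – ts – m.

ts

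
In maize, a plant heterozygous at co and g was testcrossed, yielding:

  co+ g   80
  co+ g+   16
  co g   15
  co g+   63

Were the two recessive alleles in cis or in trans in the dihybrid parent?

The two most frequent classes are co+ g (80) and co g+ (63); these are the parental (non-recombinant) types.
So the F1 carried co+ g on one chromosome and co g+ on the other — the recessive alleles are on opposite chromosomes (trans / repulsion).

trans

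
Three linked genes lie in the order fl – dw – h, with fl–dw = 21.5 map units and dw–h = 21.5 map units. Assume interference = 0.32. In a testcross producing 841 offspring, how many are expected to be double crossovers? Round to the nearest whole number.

26

Map distances give recombination frequencies of 0.215 and 0.215 for the two intervals.
With interference 0.32 (so coincidence = 0.68), expected double-crossover frequency = 0.215 × 0.215 × 0.68 = 0.03143.
Expected number = 0.03143 × 841 = 26.44 ≈ 26.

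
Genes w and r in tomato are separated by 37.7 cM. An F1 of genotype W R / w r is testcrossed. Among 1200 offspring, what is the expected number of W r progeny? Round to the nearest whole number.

226

A map distance of 37.7 cM corresponds to a recombination frequency of 0.377.
The F1 is W R / w r, so W r is a recombinant gamete class with expected frequency r/2 = 0.377/2 = 0.1885.
Expected number = 0.1885 × 1200 = 226.20 ≈ 226.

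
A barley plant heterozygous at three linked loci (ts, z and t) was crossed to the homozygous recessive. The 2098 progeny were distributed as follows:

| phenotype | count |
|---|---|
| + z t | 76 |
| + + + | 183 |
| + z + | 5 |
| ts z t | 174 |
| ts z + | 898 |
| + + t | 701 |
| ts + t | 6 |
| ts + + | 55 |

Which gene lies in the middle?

The two most frequent reciprocal classes, ts z + and + + t, are the parental types, so the F1 was ts z + / + + t.
The two rarest classes, + z + and ts + t, are the double crossovers. Comparing them with the parentals, only the ts allele has switched, so ts is the middle locus and the order is t – ts – z.

ts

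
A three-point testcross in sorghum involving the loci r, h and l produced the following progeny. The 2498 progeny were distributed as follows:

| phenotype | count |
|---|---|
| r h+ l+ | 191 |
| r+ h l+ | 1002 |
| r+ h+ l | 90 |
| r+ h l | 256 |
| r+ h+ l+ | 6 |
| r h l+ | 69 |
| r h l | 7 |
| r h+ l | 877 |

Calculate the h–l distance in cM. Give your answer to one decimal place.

18.4 cM

The two most frequent reciprocal classes, r+ h l+ and r h+ l, are the parental types, so the F1 was r+ h l+ / r h+ l.
The two rarest classes, r+ h+ l+ and r h l, are the double crossovers. Comparing them with the parentals, only the h allele has switched, so h is the middle locus and the order is l – h – r.
Crossovers in the l–h interval produce the single-crossover classes r+ h l and r h+ l+ (256 + 191 = 447) plus the double crossovers (13).
RF(l–h) = (447 + 13) / 2498 = 460/2498 = 0.1841 → 18.4 cM.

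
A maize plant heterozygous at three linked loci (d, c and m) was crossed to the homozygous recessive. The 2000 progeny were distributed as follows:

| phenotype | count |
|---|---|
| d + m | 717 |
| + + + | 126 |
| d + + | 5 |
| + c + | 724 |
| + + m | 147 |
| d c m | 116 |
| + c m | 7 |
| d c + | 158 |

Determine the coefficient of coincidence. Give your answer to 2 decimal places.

0.30

The two most frequent reciprocal classes, + c + and d + m, are the parental types, so the F1 was + c + / d + m.
The two rarest classes, + c m and d + +, are the double crossovers. Comparing them with the parentals, only the m allele has switched, so m is the middle locus and the order is d – m – c.
d–m: (305 + 12)/2000 = 0.1585; m–c: (242 + 12)/2000 = 0.1270.
Expected DCO frequency = 0.1585 × 0.1270 ≈ 0.02013; observed = 12/2000 ≈ 0.00600.
Coefficient of coincidence = 0.00600/0.02013 ≈ 0.30.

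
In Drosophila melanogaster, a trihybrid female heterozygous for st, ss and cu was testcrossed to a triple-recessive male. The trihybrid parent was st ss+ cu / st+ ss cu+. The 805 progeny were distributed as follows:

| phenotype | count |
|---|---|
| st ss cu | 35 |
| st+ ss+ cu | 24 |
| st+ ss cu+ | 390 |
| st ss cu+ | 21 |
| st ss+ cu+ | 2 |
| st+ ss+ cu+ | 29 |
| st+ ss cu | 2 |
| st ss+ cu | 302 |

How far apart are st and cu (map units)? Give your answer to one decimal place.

6.1 map units

The two rarest classes, st ss+ cu+ and st+ ss cu, are the double crossovers. Comparing them with the parentals, only the cu allele has switched, so cu is the middle locus and the order is st – cu – ss.
Crossovers in the st–cu interval produce the single-crossover classes st+ ss+ cu and st ss cu+ (24 + 21 = 45) plus the double crossovers (4).
RF(st–cu) = (45 + 4) / 805 = 49/805 = 0.0609 → 6.1 map units.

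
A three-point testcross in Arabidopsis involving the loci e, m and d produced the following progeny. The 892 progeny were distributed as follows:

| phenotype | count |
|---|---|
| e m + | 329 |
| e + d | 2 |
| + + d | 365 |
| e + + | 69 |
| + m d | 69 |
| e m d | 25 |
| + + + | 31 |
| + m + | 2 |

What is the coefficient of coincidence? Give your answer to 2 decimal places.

The two most frequent reciprocal classes, + + d and e m +, are the parental types, so the F1 was + + d / e m +.
The two rarest classes, e + d and + m +, are the double crossovers. Comparing them with the parentals, only the e allele has switched, so e is the middle locus and the order is m – e – d.
m–e: (138 + 4)/892 = 0.1592; e–d: (56 + 4)/892 = 0.0673.
Expected DCO frequency = 0.1592 × 0.0673 ≈ 0.01071; observed = 4/892 ≈ 0.00448.
Coefficient of coincidence = 0.00448/0.01071 ≈ 0.42.

0.42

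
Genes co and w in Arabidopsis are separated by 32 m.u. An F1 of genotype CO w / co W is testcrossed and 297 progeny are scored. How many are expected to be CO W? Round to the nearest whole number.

A map distance of 32 m.u. corresponds to a recombination frequency of 0.320.
The F1 is CO w / co W, so CO W is a recombinant gamete class with expected frequency r/2 = 0.320/2 = 0.1600.
Expected number = 0.1600 × 297 = 47.52 ≈ 48.

48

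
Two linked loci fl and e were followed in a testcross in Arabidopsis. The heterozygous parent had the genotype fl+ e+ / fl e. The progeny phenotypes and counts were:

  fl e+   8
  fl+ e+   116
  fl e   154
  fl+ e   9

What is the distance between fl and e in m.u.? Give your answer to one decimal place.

5.9 m.u.

The recombinant classes are fl+ e and fl e+: 9 + 8 = 17.
Recombination frequency = 17/287 = 0.0592 ≈ 5.9%, i.e. 5.9 m.u.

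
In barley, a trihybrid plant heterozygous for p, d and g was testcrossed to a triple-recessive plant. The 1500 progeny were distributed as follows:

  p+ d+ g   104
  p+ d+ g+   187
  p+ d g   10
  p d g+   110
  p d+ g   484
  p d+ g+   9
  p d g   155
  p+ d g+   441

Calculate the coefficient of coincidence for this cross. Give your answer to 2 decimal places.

0.34

The two most frequent reciprocal classes, p+ d g+ and p d+ g, are the parental types, so the F1 was p+ d g+ / p d+ g.
The two rarest classes, p+ d g and p d+ g+, are the double crossovers. Comparing them with the parentals, only the g allele has switched, so g is the middle locus and the order is p – g – d.
p–g: (214 + 19)/1500 = 0.1553; g–d: (342 + 19)/1500 = 0.2407.
Expected DCO frequency = 0.1553 × 0.2407 ≈ 0.03738; observed = 19/1500 ≈ 0.01267.
Coefficient of coincidence = 0.01267/0.03738 ≈ 0.34.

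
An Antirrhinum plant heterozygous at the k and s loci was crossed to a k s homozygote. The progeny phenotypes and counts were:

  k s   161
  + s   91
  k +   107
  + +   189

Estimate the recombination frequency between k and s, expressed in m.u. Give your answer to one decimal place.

36.1 m.u.

The two most frequent classes, + + (189) and k s (161), are the parental types, so the F1 was + + / k s.
The recombinant classes are + s and k +: 91 + 107 = 198.
Recombination frequency = 198/548 = 0.3613 ≈ 36.1%, i.e. 36.1 m.u.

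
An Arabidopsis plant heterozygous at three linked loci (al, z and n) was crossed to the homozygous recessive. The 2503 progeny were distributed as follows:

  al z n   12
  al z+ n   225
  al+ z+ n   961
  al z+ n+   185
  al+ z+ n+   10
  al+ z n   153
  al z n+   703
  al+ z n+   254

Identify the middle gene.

The two most frequent reciprocal classes, al+ z+ n and al z n+, are the parental types, so the F1 was al+ z+ n / al z n+.
The two rarest classes, al+ z+ n+ and al z n, are the double crossovers. Comparing them with the parentals, only the n allele has switched, so n is the middle locus and the order is z – n – al.

n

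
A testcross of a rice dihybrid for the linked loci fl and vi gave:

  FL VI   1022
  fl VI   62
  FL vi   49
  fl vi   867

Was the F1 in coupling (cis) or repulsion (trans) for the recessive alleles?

cis

The two most frequent classes are FL VI (1022) and fl vi (867); these are the parental (non-recombinant) types.
So the F1 carried FL VI on one chromosome and fl vi on the other — the recessive alleles are on the same chromosome (cis / coupling).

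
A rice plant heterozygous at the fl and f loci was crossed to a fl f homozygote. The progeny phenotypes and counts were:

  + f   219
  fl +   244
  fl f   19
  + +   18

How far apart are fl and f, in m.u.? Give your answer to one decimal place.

The two most frequent classes, + f (219) and fl + (244), are the parental types, so the F1 was + f / fl +.
The recombinant classes are + + and fl f: 18 + 19 = 37.
Recombination frequency = 37/500 = 0.0740 ≈ 7.4%, i.e. 7.4 m.u.

7.4 m.u.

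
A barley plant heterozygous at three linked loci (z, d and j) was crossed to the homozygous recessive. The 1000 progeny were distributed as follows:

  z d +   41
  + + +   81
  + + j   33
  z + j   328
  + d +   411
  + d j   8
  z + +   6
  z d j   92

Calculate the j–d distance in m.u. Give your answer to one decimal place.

18.7 m.u.

The two most frequent reciprocal classes, z + j and + d +, are the parental types, so the F1 was z + j / + d +.
The two rarest classes, z + + and + d j, are the double crossovers. Comparing them with the parentals, only the j allele has switched, so j is the middle locus and the order is d – j – z.
Crossovers in the d–j interval produce the single-crossover classes z d j and + + + (92 + 81 = 173) plus the double crossovers (14).
RF(d–j) = (173 + 14) / 1000 = 187/1000 = 0.1870 → 18.7 m.u.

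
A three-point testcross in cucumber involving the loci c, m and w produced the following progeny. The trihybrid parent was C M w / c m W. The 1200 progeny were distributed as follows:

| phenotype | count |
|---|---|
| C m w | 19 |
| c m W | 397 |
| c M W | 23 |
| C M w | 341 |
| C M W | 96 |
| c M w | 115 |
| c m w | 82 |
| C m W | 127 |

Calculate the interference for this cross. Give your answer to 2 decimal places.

The two rarest classes, C m w and c M W, are the double crossovers. Comparing them with the parentals, only the m allele has switched, so m is the middle locus and the order is w – m – c.
w–m: (178 + 42)/1200 = 0.1833; m–c: (242 + 42)/1200 = 0.2367.
Expected DCO frequency = 0.1833 × 0.2367 ≈ 0.04339; observed = 42/1200 ≈ 0.03500.
Coefficient of coincidence = 0.03500/0.04339 ≈ 0.81; interference = 1 − 0.81 = 0.19.

0.19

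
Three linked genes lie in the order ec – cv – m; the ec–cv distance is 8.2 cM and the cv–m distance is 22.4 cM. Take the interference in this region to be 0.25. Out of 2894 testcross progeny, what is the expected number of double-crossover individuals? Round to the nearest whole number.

40

Map distances give recombination frequencies of 0.082 and 0.224 for the two intervals.
With interference 0.25 (so coincidence = 0.75), expected double-crossover frequency = 0.082 × 0.224 × 0.75 = 0.01378.
Expected number = 0.01378 × 2894 = 39.87 ≈ 40.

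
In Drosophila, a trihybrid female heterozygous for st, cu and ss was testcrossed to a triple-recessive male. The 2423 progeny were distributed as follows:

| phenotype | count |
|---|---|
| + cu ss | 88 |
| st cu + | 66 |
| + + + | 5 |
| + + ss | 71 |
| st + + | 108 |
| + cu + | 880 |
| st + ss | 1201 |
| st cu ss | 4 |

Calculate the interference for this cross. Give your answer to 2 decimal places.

The two most frequent reciprocal classes, + cu + and st + ss, are the parental types, so the F1 was + cu + / st + ss.
The two rarest classes, + + + and st cu ss, are the double crossovers. Comparing them with the parentals, only the cu allele has switched, so cu is the middle locus and the order is ss – cu – st.
ss–cu: (196 + 9)/2423 = 0.0846; cu–st: (137 + 9)/2423 = 0.0603.
Expected DCO frequency = 0.0846 × 0.0603 ≈ 0.00510; observed = 9/2423 ≈ 0.00371.
Coefficient of coincidence = 0.00371/0.00510 ≈ 0.73; interference = 1 − 0.73 = 0.27.

0.27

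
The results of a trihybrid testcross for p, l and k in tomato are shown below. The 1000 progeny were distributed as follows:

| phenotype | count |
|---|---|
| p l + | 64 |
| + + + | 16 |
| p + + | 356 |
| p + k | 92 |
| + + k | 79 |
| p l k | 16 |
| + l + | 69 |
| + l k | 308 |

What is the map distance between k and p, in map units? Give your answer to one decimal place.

19.3 map units

The two most frequent reciprocal classes, p + + and + l k, are the parental types, so the F1 was p + + / + l k.
The two rarest classes, + + + and p l k, are the double crossovers. Comparing them with the parentals, only the p allele has switched, so p is the middle locus and the order is l – p – k.
Crossovers in the p–k interval produce the single-crossover classes p + k and + l + (92 + 69 = 161) plus the double crossovers (32).
RF(p–k) = (161 + 32) / 1000 = 193/1000 = 0.1930 → 19.3 map units.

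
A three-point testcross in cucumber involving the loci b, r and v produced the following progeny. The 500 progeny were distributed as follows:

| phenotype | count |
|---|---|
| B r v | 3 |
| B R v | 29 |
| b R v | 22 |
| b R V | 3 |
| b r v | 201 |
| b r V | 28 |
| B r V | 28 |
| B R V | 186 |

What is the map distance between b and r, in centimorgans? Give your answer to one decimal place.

11.2 centimorgans

The two most frequent reciprocal classes, b r v and B R V, are the parental types, so the F1 was b r v / B R V.
The two rarest classes, B r v and b R V, are the double crossovers. Comparing them with the parentals, only the b allele has switched, so b is the middle locus and the order is r – b – v.
Crossovers in the r–b interval produce the single-crossover classes b R v and B r V (22 + 28 = 50) plus the double crossovers (6).
RF(r–b) = (50 + 6) / 500 = 56/500 = 0.1120 → 11.2 centimorgans.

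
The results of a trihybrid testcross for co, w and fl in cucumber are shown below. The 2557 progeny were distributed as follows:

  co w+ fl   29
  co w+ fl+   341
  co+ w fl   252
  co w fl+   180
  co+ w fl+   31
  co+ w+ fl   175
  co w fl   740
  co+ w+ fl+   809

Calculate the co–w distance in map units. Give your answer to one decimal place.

25.5 map units

The two most frequent reciprocal classes, co+ w+ fl+ and co w fl, are the parental types, so the F1 was co+ w+ fl+ / co w fl.
The two rarest classes, co+ w fl+ and co w+ fl, are the double crossovers. Comparing them with the parentals, only the w allele has switched, so w is the middle locus and the order is co – w – fl.
Crossovers in the co–w interval produce the single-crossover classes co w+ fl+ and co+ w fl (341 + 252 = 593) plus the double crossovers (60).
RF(co–w) = (593 + 60) / 2557 = 653/2557 = 0.2554 → 25.5 map units.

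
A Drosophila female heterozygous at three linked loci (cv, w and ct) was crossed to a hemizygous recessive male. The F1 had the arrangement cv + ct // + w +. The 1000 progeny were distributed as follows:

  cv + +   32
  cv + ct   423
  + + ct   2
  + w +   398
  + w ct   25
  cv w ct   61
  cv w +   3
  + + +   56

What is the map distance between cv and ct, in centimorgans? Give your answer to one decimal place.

The two rarest classes, + + ct and cv w +, are the double crossovers. Comparing them with the parentals, only the cv allele has switched, so cv is the middle locus and the order is w – cv – ct.
Crossovers in the cv–ct interval produce the single-crossover classes cv + + and + w ct (32 + 25 = 57) plus the double crossovers (5).
RF(cv–ct) = (57 + 5) / 1000 = 62/1000 = 0.0620 → 6.2 centimorgans.

6.2 centimorgans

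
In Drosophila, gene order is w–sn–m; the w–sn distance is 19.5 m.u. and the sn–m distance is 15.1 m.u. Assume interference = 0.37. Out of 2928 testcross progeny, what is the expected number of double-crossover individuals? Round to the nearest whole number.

54

Map distances give recombination frequencies of 0.195 and 0.151 for the two intervals.
With interference 0.37 (so coincidence = 0.63), expected double-crossover frequency = 0.195 × 0.151 × 0.63 = 0.01855.
Expected number = 0.01855 × 2928 = 54.32 ≈ 54.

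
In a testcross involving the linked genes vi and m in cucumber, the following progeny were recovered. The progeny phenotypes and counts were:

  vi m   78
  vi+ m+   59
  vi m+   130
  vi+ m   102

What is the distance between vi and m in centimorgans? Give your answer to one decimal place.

The two most frequent classes, vi+ m (102) and vi m+ (130), are the parental types, so the F1 was vi+ m / vi m+.
The recombinant classes are vi+ m+ and vi m: 59 + 78 = 137.
Recombination frequency = 137/369 = 0.3713 ≈ 37.1%, i.e. 37.1 centimorgans.

37.1 centimorgans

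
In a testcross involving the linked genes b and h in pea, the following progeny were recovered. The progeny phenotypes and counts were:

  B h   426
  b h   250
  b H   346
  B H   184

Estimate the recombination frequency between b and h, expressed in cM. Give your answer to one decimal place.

36.0 cM

The two most frequent classes, B h (426) and b H (346), are the parental types, so the F1 was B h / b H.
The recombinant classes are B H and b h: 184 + 250 = 434.
Recombination frequency = 434/1206 = 0.3599 ≈ 36.0%, i.e. 36.0 cM.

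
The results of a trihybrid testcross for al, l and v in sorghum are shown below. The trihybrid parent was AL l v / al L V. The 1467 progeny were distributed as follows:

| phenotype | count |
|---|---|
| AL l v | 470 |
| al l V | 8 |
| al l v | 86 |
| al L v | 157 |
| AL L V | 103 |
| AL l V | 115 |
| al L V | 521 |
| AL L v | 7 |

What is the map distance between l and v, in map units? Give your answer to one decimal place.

19.6 map units

The two rarest classes, AL L v and al l V, are the double crossovers. Comparing them with the parentals, only the l allele has switched, so l is the middle locus and the order is v – l – al.
Crossovers in the v–l interval produce the single-crossover classes AL l V and al L v (115 + 157 = 272) plus the double crossovers (15).
RF(v–l) = (272 + 15) / 1467 = 287/1467 = 0.1956 → 19.6 map units.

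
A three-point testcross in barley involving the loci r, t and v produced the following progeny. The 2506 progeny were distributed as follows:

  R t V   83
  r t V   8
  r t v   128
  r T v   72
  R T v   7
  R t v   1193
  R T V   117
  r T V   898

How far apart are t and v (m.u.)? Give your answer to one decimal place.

6.8 m.u.

The two most frequent reciprocal classes, R t v and r T V, are the parental types, so the F1 was R t v / r T V.
The two rarest classes, R T v and r t V, are the double crossovers. Comparing them with the parentals, only the t allele has switched, so t is the middle locus and the order is v – t – r.
Crossovers in the v–t interval produce the single-crossover classes R t V and r T v (83 + 72 = 155) plus the double crossovers (15).
RF(v–t) = (155 + 15) / 2506 = 170/2506 = 0.0678 → 6.8 m.u.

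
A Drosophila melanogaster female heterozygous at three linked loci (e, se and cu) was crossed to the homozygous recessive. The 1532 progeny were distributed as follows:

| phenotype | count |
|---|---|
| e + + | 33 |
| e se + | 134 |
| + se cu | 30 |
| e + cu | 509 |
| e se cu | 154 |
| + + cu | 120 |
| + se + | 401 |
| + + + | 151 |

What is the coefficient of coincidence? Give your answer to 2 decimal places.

The two most frequent reciprocal classes, e + cu and + se +, are the parental types, so the F1 was e + cu / + se +.
The two rarest classes, e + + and + se cu, are the double crossovers. Comparing them with the parentals, only the cu allele has switched, so cu is the middle locus and the order is se – cu – e.
se–cu: (305 + 63)/1532 = 0.2402; cu–e: (254 + 63)/1532 = 0.2069.
Expected DCO frequency = 0.2402 × 0.2069 ≈ 0.04970; observed = 63/1532 ≈ 0.04112.
Coefficient of coincidence = 0.04112/0.04970 ≈ 0.83.

0.83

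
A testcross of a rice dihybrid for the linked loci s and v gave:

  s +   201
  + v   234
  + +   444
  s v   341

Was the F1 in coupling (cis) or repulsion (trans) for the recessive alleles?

cis

The two most frequent classes are + + (444) and s v (341); these are the parental (non-recombinant) types.
So the F1 carried + + on one chromosome and s v on the other — the recessive alleles are on the same chromosome (cis / coupling).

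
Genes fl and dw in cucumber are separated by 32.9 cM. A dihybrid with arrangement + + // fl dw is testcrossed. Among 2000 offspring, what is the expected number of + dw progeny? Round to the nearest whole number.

A map distance of 32.9 cM corresponds to a recombination frequency of 0.329.
The F1 is + + / fl dw, so + dw is a recombinant gamete class with expected frequency r/2 = 0.329/2 = 0.1645.
Expected number = 0.1645 × 2000 = 329.00 ≈ 329.

329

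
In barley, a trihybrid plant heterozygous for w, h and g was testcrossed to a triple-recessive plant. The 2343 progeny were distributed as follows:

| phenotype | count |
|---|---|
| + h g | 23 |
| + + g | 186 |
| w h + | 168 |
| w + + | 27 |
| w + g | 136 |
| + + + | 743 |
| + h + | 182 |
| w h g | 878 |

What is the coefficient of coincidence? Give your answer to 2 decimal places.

0.79

The two most frequent reciprocal classes, + + + and w h g, are the parental types, so the F1 was + + + / w h g.
The two rarest classes, w + + and + h g, are the double crossovers. Comparing them with the parentals, only the w allele has switched, so w is the middle locus and the order is h – w – g.
h–w: (318 + 50)/2343 = 0.1571; w–g: (354 + 50)/2343 = 0.1724.
Expected DCO frequency = 0.1571 × 0.1724 ≈ 0.02708; observed = 50/2343 ≈ 0.02134.
Coefficient of coincidence = 0.02134/0.02708 ≈ 0.79.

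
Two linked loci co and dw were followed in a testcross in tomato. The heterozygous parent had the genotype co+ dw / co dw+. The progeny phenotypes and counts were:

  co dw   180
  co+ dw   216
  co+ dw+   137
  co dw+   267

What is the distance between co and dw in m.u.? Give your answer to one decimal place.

The recombinant classes are co+ dw+ and co dw: 137 + 180 = 317.
Recombination frequency = 317/800 = 0.3962 ≈ 39.6%, i.e. 39.6 m.u.

39.6 m.u.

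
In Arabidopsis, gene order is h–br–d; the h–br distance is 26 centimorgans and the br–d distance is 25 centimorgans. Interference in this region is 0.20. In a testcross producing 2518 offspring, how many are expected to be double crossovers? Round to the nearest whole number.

131

Map distances give recombination frequencies of 0.260 and 0.250 for the two intervals.
With interference 0.20 (so coincidence = 0.80), expected double-crossover frequency = 0.260 × 0.250 × 0.80 = 0.05200.
Expected number = 0.05200 × 2518 = 130.94 ≈ 131.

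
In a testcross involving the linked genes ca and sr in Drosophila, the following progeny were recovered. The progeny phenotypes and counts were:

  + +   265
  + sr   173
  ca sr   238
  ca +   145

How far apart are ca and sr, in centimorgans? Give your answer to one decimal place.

The two most frequent classes, + + (265) and ca sr (238), are the parental types, so the F1 was + + / ca sr.
The recombinant classes are + sr and ca +: 173 + 145 = 318.
Recombination frequency = 318/821 = 0.3873 ≈ 38.7%, i.e. 38.7 centimorgans.

38.7 centimorgans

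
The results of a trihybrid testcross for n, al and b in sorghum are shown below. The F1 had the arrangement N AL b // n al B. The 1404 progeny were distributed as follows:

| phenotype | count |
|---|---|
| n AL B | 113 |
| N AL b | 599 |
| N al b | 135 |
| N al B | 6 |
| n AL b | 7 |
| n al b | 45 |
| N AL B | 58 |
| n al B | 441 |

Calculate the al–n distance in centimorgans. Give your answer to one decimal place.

The two rarest classes, n AL b and N al B, are the double crossovers. Comparing them with the parentals, only the n allele has switched, so n is the middle locus and the order is al – n – b.
Crossovers in the al–n interval produce the single-crossover classes N al b and n AL B (135 + 113 = 248) plus the double crossovers (13).
RF(al–n) = (248 + 13) / 1404 = 261/1404 = 0.1859 → 18.6 centimorgans.

18.6 centimorgans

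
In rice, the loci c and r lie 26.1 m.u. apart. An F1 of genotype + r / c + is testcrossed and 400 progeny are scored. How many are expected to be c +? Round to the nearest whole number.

A map distance of 26.1 m.u. corresponds to a recombination frequency of 0.261.
The F1 is + r / c +, so c + is a parental gamete class with expected frequency (1 − r)/2 = 0.739/2 = 0.3695.
Expected number = 0.3695 × 400 = 147.80 ≈ 148.

148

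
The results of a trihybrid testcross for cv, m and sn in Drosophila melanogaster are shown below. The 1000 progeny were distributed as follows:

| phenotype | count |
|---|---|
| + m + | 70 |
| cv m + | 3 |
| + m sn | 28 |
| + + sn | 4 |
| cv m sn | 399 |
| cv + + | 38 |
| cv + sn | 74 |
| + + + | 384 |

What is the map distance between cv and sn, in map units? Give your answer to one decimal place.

7.3 map units

The two most frequent reciprocal classes, cv m sn and + + +, are the parental types, so the F1 was cv m sn / + + +.
The two rarest classes, cv m + and + + sn, are the double crossovers. Comparing them with the parentals, only the sn allele has switched, so sn is the middle locus and the order is cv – sn – m.
Crossovers in the cv–sn interval produce the single-crossover classes + m sn and cv + + (28 + 38 = 66) plus the double crossovers (7).
RF(cv–sn) = (66 + 7) / 1000 = 73/1000 = 0.0730 → 7.3 map units.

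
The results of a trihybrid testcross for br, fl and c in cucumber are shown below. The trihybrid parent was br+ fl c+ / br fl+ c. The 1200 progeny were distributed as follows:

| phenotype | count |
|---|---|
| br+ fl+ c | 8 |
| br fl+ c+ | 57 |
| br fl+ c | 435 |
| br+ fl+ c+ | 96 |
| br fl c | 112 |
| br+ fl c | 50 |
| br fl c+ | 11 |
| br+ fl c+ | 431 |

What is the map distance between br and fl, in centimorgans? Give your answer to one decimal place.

The two rarest classes, br fl c+ and br+ fl+ c, are the double crossovers. Comparing them with the parentals, only the br allele has switched, so br is the middle locus and the order is fl – br – c.
Crossovers in the fl–br interval produce the single-crossover classes br+ fl+ c+ and br fl c (96 + 112 = 208) plus the double crossovers (19).
RF(fl–br) = (208 + 19) / 1200 = 227/1200 = 0.1892 → 18.9 centimorgans.

18.9 centimorgans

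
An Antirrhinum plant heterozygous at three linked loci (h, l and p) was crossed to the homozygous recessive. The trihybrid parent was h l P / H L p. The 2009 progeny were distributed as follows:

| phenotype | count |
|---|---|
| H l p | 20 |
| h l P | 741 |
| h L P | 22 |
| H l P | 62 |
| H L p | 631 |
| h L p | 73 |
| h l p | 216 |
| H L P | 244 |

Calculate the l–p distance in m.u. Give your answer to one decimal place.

The two rarest classes, h L P and H l p, are the double crossovers. Comparing them with the parentals, only the l allele has switched, so l is the middle locus and the order is h – l – p.
Crossovers in the l–p interval produce the single-crossover classes h l p and H L P (216 + 244 = 460) plus the double crossovers (42).
RF(l–p) = (460 + 42) / 2009 = 502/2009 = 0.2499 → 25.0 m.u.

25.0 m.u.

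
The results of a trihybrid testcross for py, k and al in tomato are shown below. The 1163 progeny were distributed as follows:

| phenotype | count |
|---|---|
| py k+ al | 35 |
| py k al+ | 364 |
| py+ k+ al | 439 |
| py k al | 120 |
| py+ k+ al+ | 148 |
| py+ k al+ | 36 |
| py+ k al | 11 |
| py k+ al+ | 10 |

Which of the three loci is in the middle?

k

The two most frequent reciprocal classes, py+ k+ al and py k al+, are the parental types, so the F1 was py+ k+ al / py k al+.
The two rarest classes, py+ k al and py k+ al+, are the double crossovers. Comparing them with the parentals, only the k allele has switched, so k is the middle locus and the order is py – k – al.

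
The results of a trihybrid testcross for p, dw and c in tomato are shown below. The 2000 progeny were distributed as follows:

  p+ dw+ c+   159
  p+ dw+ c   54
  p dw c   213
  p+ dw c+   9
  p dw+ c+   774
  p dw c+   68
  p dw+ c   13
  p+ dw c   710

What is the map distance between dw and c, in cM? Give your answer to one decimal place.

7.2 cM

The two most frequent reciprocal classes, p+ dw c and p dw+ c+, are the parental types, so the F1 was p+ dw c / p dw+ c+.
The two rarest classes, p+ dw c+ and p dw+ c, are the double crossovers. Comparing them with the parentals, only the c allele has switched, so c is the middle locus and the order is p – c – dw.
Crossovers in the c–dw interval produce the single-crossover classes p+ dw+ c and p dw c+ (54 + 68 = 122) plus the double crossovers (22).
RF(c–dw) = (122 + 22) / 2000 = 144/2000 = 0.0720 → 7.2 cM.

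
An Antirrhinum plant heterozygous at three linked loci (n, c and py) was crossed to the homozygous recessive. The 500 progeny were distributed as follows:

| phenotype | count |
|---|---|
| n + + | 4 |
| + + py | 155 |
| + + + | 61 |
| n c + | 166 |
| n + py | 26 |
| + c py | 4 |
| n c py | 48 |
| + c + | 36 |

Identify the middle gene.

The two most frequent reciprocal classes, n c + and + + py, are the parental types, so the F1 was n c + / + + py.
The two rarest classes, n + + and + c py, are the double crossovers. Comparing them with the parentals, only the c allele has switched, so c is the middle locus and the order is py – c – n.

c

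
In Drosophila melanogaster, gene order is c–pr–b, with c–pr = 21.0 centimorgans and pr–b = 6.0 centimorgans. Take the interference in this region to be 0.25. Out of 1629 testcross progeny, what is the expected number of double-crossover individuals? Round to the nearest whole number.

Map distances give recombination frequencies of 0.210 and 0.060 for the two intervals.
With interference 0.25 (so coincidence = 0.75), expected double-crossover frequency = 0.210 × 0.060 × 0.75 = 0.00945.
Expected number = 0.00945 × 1629 = 15.39 ≈ 15.

15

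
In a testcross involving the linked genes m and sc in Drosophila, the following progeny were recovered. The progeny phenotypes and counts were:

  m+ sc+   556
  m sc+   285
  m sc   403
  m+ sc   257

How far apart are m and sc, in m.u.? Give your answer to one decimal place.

36.1 m.u.

The two most frequent classes, m+ sc+ (556) and m sc (403), are the parental types, so the F1 was m+ sc+ / m sc.
The recombinant classes are m+ sc and m sc+: 257 + 285 = 542.
Recombination frequency = 542/1501 = 0.3611 ≈ 36.1%, i.e. 36.1 m.u.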